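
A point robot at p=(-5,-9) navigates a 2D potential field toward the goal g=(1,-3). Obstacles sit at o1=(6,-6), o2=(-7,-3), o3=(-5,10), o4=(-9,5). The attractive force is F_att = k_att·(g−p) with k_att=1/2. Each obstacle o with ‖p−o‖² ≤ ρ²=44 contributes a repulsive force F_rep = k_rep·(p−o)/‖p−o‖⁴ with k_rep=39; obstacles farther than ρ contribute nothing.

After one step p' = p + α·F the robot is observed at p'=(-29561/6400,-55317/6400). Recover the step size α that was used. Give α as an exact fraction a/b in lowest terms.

α = 1/8

F_att = 1/2·(g−p) = 1/2·(6,6) = (3.0000,3.0000)
o1: d²=130 > ρ²=44 → inactive
o2: d²=40 ≤ ρ²=44; F_rep = 39·(2,-6)/40² = (0.0488,-0.1462)
o3: d²=361 > ρ²=44 → inactive
o4: d²=212 > ρ²=44 → inactive
F = F_att + ΣF_rep = (3.0488,2.8537)
Δp = p'−p = (0.3811,0.3567); α = Δx/Fx = (2439/6400) / (2439/800) = 1/8
check: Δy/Fy = (2283/6400) / (2283/800) = 1/8 ✓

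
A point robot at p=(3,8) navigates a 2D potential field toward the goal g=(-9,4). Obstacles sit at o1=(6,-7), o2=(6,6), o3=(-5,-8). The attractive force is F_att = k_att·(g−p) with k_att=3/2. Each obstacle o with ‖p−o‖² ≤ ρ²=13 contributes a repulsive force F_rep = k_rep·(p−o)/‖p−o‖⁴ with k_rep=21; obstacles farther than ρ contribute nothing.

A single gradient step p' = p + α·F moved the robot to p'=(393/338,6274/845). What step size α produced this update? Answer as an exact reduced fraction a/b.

α = 1/10

F_att = 3/2·(g−p) = 3/2·(-12,-4) = (-18.0000,-6.0000)
o1: d²=234 > ρ²=13 → inactive
o2: d²=13 ≤ ρ²=13; F_rep = 21·(-3,2)/13² = (-0.3728,0.2485)
o3: d²=320 > ρ²=13 → inactive
F = F_att + ΣF_rep = (-18.3728,-5.7515)
Δp = p'−p = (-1.8373,-0.5751); α = Δx/Fx = (-621/338) / (-3105/169) = 1/10
check: Δy/Fy = (-486/845) / (-972/169) = 1/10 ✓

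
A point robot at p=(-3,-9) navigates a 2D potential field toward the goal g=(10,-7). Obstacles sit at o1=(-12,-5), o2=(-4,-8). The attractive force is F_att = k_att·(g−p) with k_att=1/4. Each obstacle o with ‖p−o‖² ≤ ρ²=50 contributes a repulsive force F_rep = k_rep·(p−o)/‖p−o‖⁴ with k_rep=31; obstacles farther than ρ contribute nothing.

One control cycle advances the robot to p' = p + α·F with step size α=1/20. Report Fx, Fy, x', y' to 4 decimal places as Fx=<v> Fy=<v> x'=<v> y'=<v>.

Fx=11.0000 Fy=-7.2500 x'=-2.4500 y'=-9.3625

F_att = 1/4·(g−p) = 1/4·(13,2) = (3.2500,0.5000)
o1: d²=97 > ρ²=50 → inactive
o2: d²=2 ≤ ρ²=50; F_rep = 31·(1,-1)/2² = (7.7500,-7.7500)
F = F_att + ΣF_rep = (11.0000,-7.2500)
p' = p + 1/20·F = (-2.4500,-9.3625)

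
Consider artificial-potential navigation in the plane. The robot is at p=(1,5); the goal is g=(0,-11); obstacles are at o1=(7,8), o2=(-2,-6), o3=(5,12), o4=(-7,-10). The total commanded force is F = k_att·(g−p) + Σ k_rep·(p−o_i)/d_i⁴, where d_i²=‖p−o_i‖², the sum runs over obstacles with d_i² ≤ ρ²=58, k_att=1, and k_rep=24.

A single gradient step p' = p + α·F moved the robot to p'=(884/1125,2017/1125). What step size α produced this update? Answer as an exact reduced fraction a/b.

F_att = 1·(g−p) = 1·(-1,-16) = (-1.0000,-16.0000)
o1: d²=45 ≤ ρ²=58; F_rep = 24·(-6,-3)/45² = (-0.0711,-0.0356)
o2: d²=130 > ρ²=58 → inactive
o3: d²=65 > ρ²=58 → inactive
o4: d²=289 > ρ²=58 → inactive
F = F_att + ΣF_rep = (-1.0711,-16.0356)
Δp = p'−p = (-0.2142,-3.2071); α = Δx/Fx = (-241/1125) / (-241/225) = 1/5
check: Δy/Fy = (-3608/1125) / (-3608/225) = 1/5 ✓

α = 1/5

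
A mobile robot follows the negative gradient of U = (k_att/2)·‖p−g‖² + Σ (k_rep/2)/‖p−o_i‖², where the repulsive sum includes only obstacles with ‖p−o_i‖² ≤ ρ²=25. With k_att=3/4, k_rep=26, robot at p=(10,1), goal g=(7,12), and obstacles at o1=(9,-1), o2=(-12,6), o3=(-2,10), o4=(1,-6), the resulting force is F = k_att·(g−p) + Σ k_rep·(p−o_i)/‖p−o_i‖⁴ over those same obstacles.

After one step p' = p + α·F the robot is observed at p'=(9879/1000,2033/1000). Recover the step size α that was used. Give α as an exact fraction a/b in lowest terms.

α = 1/10

F_att = 3/4·(g−p) = 3/4·(-3,11) = (-2.2500,8.2500)
o1: d²=5 ≤ ρ²=25; F_rep = 26·(1,2)/5² = (1.0400,2.0800)
o2: d²=509 > ρ²=25 → inactive
o3: d²=225 > ρ²=25 → inactive
o4: d²=130 > ρ²=25 → inactive
F = F_att + ΣF_rep = (-1.2100,10.3300)
Δp = p'−p = (-0.1210,1.0330); α = Δx/Fx = (-121/1000) / (-121/100) = 1/10
check: Δy/Fy = (1033/1000) / (1033/100) = 1/10 ✓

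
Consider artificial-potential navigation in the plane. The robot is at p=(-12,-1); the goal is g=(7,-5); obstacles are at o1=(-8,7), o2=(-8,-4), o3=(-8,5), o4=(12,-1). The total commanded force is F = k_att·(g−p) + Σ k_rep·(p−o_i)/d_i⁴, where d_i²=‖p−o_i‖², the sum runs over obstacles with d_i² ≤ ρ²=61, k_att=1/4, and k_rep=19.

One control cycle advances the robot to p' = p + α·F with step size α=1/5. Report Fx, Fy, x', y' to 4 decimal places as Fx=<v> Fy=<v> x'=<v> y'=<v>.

F_att = 1/4·(g−p) = 1/4·(19,-4) = (4.7500,-1.0000)
o1: d²=80 > ρ²=61 → inactive
o2: d²=25 ≤ ρ²=61; F_rep = 19·(-4,3)/25² = (-0.1216,0.0912)
o3: d²=52 ≤ ρ²=61; F_rep = 19·(-4,-6)/52² = (-0.0281,-0.0422)
o4: d²=576 > ρ²=61 → inactive
F = F_att + ΣF_rep = (4.6003,-0.9510)
p' = p + 1/5·F = (-11.0799,-1.1902)

Fx=4.6003 Fy=-0.9510 x'=-11.0799 y'=-1.1902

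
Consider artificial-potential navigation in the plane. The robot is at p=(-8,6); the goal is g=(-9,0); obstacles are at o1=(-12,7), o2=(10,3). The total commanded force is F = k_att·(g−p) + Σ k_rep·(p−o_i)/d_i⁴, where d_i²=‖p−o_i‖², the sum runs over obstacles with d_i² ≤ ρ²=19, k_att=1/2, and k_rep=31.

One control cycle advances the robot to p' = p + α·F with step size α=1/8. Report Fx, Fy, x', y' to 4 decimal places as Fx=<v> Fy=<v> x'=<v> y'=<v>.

F_att = 1/2·(g−p) = 1/2·(-1,-6) = (-0.5000,-3.0000)
o1: d²=17 ≤ ρ²=19; F_rep = 31·(4,-1)/17² = (0.4291,-0.1073)
o2: d²=333 > ρ²=19 → inactive
F = F_att + ΣF_rep = (-0.0709,-3.1073)
p' = p + 1/8·F = (-8.0089,5.6116)

Fx=-0.0709 Fy=-3.1073 x'=-8.0089 y'=5.6116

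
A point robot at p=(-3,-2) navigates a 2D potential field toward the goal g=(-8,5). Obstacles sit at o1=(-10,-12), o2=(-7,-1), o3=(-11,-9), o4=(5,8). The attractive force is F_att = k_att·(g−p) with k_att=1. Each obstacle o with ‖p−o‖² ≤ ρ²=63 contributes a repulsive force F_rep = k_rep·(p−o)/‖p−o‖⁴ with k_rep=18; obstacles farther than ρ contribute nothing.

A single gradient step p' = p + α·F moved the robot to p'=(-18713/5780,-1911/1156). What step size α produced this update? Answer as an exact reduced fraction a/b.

α = 1/20

F_att = 1·(g−p) = 1·(-5,7) = (-5.0000,7.0000)
o1: d²=149 > ρ²=63 → inactive
o2: d²=17 ≤ ρ²=63; F_rep = 18·(4,-1)/17² = (0.2491,-0.0623)
o3: d²=113 > ρ²=63 → inactive
o4: d²=164 > ρ²=63 → inactive
F = F_att + ΣF_rep = (-4.7509,6.9377)
Δp = p'−p = (-0.2375,0.3469); α = Δx/Fx = (-1373/5780) / (-1373/289) = 1/20
check: Δy/Fy = (401/1156) / (2005/289) = 1/20 ✓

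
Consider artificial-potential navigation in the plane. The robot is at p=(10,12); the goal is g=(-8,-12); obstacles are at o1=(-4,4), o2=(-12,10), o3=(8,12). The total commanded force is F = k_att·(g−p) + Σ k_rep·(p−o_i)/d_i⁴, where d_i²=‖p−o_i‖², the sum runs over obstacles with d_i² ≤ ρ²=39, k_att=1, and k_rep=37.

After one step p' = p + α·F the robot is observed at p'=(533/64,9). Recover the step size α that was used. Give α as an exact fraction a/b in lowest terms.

F_att = 1·(g−p) = 1·(-18,-24) = (-18.0000,-24.0000)
o1: d²=260 > ρ²=39 → inactive
o2: d²=488 > ρ²=39 → inactive
o3: d²=4 ≤ ρ²=39; F_rep = 37·(2,0)/4² = (4.6250,0.0000)
F = F_att + ΣF_rep = (-13.3750,-24.0000)
Δp = p'−p = (-1.6719,-3.0000); α = Δx/Fx = (-107/64) / (-107/8) = 1/8
check: Δy/Fy = (-3) / (-24) = 1/8 ✓

α = 1/8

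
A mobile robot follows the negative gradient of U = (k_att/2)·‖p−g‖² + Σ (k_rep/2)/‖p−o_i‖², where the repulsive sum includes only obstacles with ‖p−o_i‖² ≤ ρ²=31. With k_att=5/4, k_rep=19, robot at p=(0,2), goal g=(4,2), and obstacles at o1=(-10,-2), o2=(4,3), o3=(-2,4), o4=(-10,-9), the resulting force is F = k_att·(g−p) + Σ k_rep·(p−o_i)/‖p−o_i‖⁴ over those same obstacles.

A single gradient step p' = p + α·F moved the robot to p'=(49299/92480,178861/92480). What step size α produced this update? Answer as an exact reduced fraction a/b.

α = 1/10

F_att = 5/4·(g−p) = 5/4·(4,0) = (5.0000,0.0000)
o1: d²=116 > ρ²=31 → inactive
o2: d²=17 ≤ ρ²=31; F_rep = 19·(-4,-1)/17² = (-0.2630,-0.0657)
o3: d²=8 ≤ ρ²=31; F_rep = 19·(2,-2)/8² = (0.5938,-0.5938)
o4: d²=221 > ρ²=31 → inactive
F = F_att + ΣF_rep = (5.3308,-0.6595)
Δp = p'−p = (0.5331,-0.0659); α = Δx/Fx = (49299/92480) / (49299/9248) = 1/10
check: Δy/Fy = (-6099/92480) / (-6099/9248) = 1/10 ✓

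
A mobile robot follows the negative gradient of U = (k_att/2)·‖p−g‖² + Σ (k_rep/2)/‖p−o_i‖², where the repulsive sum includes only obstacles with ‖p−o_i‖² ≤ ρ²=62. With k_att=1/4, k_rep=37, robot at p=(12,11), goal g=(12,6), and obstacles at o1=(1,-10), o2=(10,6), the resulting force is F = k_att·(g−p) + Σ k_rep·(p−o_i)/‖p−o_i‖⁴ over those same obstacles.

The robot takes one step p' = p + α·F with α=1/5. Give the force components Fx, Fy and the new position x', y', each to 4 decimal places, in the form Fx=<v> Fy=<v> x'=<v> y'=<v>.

F_att = 1/4·(g−p) = 1/4·(0,-5) = (0.0000,-1.2500)
o1: d²=562 > ρ²=62 → inactive
o2: d²=29 ≤ ρ²=62; F_rep = 37·(2,5)/29² = (0.0880,0.2200)
F = F_att + ΣF_rep = (0.0880,-1.0300)
p' = p + 1/5·F = (12.0176,10.7940)

Fx=0.0880 Fy=-1.0300 x'=12.0176 y'=10.7940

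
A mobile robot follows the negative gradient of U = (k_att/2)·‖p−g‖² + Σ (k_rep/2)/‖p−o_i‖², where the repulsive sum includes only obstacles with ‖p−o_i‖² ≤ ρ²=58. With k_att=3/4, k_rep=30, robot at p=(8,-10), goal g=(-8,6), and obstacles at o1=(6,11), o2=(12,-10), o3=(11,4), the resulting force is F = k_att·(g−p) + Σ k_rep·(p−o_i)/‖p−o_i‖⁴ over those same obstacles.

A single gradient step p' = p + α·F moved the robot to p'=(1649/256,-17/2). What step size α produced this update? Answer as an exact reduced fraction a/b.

α = 1/8

F_att = 3/4·(g−p) = 3/4·(-16,16) = (-12.0000,12.0000)
o1: d²=445 > ρ²=58 → inactive
o2: d²=16 ≤ ρ²=58; F_rep = 30·(-4,0)/16² = (-0.4688,0.0000)
o3: d²=205 > ρ²=58 → inactive
F = F_att + ΣF_rep = (-12.4688,12.0000)
Δp = p'−p = (-1.5586,1.5000); α = Δx/Fx = (-399/256) / (-399/32) = 1/8
check: Δy/Fy = (3/2) / (12) = 1/8 ✓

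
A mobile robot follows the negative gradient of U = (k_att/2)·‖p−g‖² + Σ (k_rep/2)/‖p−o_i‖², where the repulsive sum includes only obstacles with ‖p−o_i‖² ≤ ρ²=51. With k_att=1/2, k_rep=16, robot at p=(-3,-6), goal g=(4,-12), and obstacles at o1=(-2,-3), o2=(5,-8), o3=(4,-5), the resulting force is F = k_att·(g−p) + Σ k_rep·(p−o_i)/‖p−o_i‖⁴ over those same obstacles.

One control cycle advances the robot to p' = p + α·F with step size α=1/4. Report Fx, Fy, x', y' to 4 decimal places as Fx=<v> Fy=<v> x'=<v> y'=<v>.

F_att = 1/2·(g−p) = 1/2·(7,-6) = (3.5000,-3.0000)
o1: d²=10 ≤ ρ²=51; F_rep = 16·(-1,-3)/10² = (-0.1600,-0.4800)
o2: d²=68 > ρ²=51 → inactive
o3: d²=50 ≤ ρ²=51; F_rep = 16·(-7,-1)/50² = (-0.0448,-0.0064)
F = F_att + ΣF_rep = (3.2952,-3.4864)
p' = p + 1/4·F = (-2.1762,-6.8716)

Fx=3.2952 Fy=-3.4864 x'=-2.1762 y'=-6.8716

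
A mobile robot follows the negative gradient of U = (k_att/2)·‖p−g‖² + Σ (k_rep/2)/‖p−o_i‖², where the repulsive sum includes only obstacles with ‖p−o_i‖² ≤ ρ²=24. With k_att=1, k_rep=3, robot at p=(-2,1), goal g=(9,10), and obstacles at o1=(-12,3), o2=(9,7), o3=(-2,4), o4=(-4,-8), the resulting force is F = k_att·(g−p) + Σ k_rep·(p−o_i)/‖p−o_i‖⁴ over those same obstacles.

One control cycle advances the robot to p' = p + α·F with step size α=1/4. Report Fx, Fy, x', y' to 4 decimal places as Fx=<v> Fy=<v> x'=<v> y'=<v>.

F_att = 1·(g−p) = 1·(11,9) = (11.0000,9.0000)
o1: d²=104 > ρ²=24 → inactive
o2: d²=157 > ρ²=24 → inactive
o3: d²=9 ≤ ρ²=24; F_rep = 3·(0,-3)/9² = (0.0000,-0.1111)
o4: d²=85 > ρ²=24 → inactive
F = F_att + ΣF_rep = (11.0000,8.8889)
p' = p + 1/4·F = (0.7500,3.2222)

Fx=11.0000 Fy=8.8889 x'=0.7500 y'=3.2222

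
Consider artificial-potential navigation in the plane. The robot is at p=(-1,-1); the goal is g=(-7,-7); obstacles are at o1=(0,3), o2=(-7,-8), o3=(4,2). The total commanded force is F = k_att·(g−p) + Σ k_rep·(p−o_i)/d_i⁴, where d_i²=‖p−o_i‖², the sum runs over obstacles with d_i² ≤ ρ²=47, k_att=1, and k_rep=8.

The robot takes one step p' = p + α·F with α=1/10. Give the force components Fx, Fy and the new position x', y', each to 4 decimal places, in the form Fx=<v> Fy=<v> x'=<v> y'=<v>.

Fx=-6.0623 Fy=-6.1315 x'=-1.6062 y'=-1.6131

F_att = 1·(g−p) = 1·(-6,-6) = (-6.0000,-6.0000)
o1: d²=17 ≤ ρ²=47; F_rep = 8·(-1,-4)/17² = (-0.0277,-0.1107)
o2: d²=85 > ρ²=47 → inactive
o3: d²=34 ≤ ρ²=47; F_rep = 8·(-5,-3)/34² = (-0.0346,-0.0208)
F = F_att + ΣF_rep = (-6.0623,-6.1315)
p' = p + 1/10·F = (-1.6062,-1.6131)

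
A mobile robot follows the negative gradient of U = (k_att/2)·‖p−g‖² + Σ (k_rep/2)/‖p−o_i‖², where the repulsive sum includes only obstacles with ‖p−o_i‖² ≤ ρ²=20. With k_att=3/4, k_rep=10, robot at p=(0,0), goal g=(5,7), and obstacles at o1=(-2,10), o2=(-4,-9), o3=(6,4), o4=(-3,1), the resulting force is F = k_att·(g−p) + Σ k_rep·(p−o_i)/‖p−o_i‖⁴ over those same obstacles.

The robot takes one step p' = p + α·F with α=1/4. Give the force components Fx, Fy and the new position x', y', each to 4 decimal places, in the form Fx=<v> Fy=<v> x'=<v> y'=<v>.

F_att = 3/4·(g−p) = 3/4·(5,7) = (3.7500,5.2500)
o1: d²=104 > ρ²=20 → inactive
o2: d²=97 > ρ²=20 → inactive
o3: d²=52 > ρ²=20 → inactive
o4: d²=10 ≤ ρ²=20; F_rep = 10·(3,-1)/10² = (0.3000,-0.1000)
F = F_att + ΣF_rep = (4.0500,5.1500)
p' = p + 1/4·F = (1.0125,1.2875)

Fx=4.0500 Fy=5.1500 x'=1.0125 y'=1.2875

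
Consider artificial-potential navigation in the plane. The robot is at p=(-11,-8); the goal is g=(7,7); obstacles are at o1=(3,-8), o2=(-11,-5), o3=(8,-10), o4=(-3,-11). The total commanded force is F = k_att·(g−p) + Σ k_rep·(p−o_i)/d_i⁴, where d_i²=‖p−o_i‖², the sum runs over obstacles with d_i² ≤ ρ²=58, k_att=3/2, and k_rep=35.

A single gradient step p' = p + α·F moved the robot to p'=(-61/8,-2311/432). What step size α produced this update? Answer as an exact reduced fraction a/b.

F_att = 3/2·(g−p) = 3/2·(18,15) = (27.0000,22.5000)
o1: d²=196 > ρ²=58 → inactive
o2: d²=9 ≤ ρ²=58; F_rep = 35·(0,-3)/9² = (0.0000,-1.2963)
o3: d²=365 > ρ²=58 → inactive
o4: d²=73 > ρ²=58 → inactive
F = F_att + ΣF_rep = (27.0000,21.2037)
Δp = p'−p = (3.3750,2.6505); α = Δx/Fx = (27/8) / (27) = 1/8
check: Δy/Fy = (1145/432) / (1145/54) = 1/8 ✓

α = 1/8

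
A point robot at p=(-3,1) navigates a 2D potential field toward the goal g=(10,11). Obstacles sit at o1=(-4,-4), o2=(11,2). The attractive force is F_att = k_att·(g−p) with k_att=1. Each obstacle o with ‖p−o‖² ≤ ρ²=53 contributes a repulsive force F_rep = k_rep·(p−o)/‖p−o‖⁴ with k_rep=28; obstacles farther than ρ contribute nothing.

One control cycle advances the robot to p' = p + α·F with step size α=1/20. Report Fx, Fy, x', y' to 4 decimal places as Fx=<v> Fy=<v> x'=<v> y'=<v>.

Fx=13.0414 Fy=10.2071 x'=-2.3479 y'=1.5104

F_att = 1·(g−p) = 1·(13,10) = (13.0000,10.0000)
o1: d²=26 ≤ ρ²=53; F_rep = 28·(1,5)/26² = (0.0414,0.2071)
o2: d²=197 > ρ²=53 → inactive
F = F_att + ΣF_rep = (13.0414,10.2071)
p' = p + 1/20·F = (-2.3479,1.5104)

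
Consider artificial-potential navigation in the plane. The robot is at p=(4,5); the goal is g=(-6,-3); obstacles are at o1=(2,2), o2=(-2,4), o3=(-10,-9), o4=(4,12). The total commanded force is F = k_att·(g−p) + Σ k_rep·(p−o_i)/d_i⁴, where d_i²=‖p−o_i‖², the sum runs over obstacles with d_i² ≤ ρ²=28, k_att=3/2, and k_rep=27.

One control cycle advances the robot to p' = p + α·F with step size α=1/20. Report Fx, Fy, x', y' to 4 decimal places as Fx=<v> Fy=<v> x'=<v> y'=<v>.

F_att = 3/2·(g−p) = 3/2·(-10,-8) = (-15.0000,-12.0000)
o1: d²=13 ≤ ρ²=28; F_rep = 27·(2,3)/13² = (0.3195,0.4793)
o2: d²=37 > ρ²=28 → inactive
o3: d²=392 > ρ²=28 → inactive
o4: d²=49 > ρ²=28 → inactive
F = F_att + ΣF_rep = (-14.6805,-11.5207)
p' = p + 1/20·F = (3.2660,4.4240)

Fx=-14.6805 Fy=-11.5207 x'=3.2660 y'=4.4240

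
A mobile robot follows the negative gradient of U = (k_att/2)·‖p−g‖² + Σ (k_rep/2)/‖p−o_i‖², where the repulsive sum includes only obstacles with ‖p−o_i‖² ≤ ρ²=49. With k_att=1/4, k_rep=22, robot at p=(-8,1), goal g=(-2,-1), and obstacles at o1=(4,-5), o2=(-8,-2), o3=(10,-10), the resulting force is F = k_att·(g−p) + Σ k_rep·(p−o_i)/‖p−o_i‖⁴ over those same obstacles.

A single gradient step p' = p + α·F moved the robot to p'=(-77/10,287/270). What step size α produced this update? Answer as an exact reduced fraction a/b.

α = 1/5

F_att = 1/4·(g−p) = 1/4·(6,-2) = (1.5000,-0.5000)
o1: d²=180 > ρ²=49 → inactive
o2: d²=9 ≤ ρ²=49; F_rep = 22·(0,3)/9² = (0.0000,0.8148)
o3: d²=445 > ρ²=49 → inactive
F = F_att + ΣF_rep = (1.5000,0.3148)
Δp = p'−p = (0.3000,0.0630); α = Δx/Fx = (3/10) / (3/2) = 1/5
check: Δy/Fy = (17/270) / (17/54) = 1/5 ✓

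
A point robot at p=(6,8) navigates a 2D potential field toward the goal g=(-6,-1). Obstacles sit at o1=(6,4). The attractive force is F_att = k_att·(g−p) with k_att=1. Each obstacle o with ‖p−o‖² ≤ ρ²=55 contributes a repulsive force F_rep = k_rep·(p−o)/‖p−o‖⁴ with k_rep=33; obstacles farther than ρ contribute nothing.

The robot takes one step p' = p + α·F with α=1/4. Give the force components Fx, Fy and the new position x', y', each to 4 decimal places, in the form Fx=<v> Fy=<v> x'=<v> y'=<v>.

F_att = 1·(g−p) = 1·(-12,-9) = (-12.0000,-9.0000)
o1: d²=16 ≤ ρ²=55; F_rep = 33·(0,4)/16² = (0.0000,0.5156)
F = F_att + ΣF_rep = (-12.0000,-8.4844)
p' = p + 1/4·F = (3.0000,5.8789)

Fx=-12.0000 Fy=-8.4844 x'=3.0000 y'=5.8789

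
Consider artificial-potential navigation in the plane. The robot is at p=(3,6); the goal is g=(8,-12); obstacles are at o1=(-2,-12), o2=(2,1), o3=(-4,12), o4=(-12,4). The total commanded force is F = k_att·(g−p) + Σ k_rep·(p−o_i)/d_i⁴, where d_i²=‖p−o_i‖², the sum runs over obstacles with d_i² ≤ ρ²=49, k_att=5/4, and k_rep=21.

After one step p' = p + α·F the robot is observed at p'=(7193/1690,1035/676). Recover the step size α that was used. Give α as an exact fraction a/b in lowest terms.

α = 1/5

F_att = 5/4·(g−p) = 5/4·(5,-18) = (6.2500,-22.5000)
o1: d²=349 > ρ²=49 → inactive
o2: d²=26 ≤ ρ²=49; F_rep = 21·(1,5)/26² = (0.0311,0.1553)
o3: d²=85 > ρ²=49 → inactive
o4: d²=229 > ρ²=49 → inactive
F = F_att + ΣF_rep = (6.2811,-22.3447)
Δp = p'−p = (1.2562,-4.4689); α = Δx/Fx = (2123/1690) / (2123/338) = 1/5
check: Δy/Fy = (-3021/676) / (-15105/676) = 1/5 ✓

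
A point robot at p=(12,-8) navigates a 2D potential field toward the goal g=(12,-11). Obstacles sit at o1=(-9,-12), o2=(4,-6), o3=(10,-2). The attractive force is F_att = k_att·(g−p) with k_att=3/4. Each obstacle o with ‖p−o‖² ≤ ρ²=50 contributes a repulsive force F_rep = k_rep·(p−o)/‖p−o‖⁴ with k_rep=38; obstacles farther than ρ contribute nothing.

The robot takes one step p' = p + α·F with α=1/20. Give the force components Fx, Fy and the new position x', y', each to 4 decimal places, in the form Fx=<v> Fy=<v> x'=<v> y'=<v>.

Fx=0.0475 Fy=-2.3925 x'=12.0024 y'=-8.1196

F_att = 3/4·(g−p) = 3/4·(0,-3) = (0.0000,-2.2500)
o1: d²=457 > ρ²=50 → inactive
o2: d²=68 > ρ²=50 → inactive
o3: d²=40 ≤ ρ²=50; F_rep = 38·(2,-6)/40² = (0.0475,-0.1425)
F = F_att + ΣF_rep = (0.0475,-2.3925)
p' = p + 1/20·F = (12.0024,-8.1196)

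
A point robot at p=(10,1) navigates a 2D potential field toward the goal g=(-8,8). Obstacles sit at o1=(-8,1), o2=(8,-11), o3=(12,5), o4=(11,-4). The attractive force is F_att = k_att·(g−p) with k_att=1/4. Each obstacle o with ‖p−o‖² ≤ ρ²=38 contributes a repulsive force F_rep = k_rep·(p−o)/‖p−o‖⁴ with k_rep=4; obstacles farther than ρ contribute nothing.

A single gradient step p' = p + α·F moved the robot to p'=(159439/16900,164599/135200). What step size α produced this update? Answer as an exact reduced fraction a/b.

α = 1/8

F_att = 1/4·(g−p) = 1/4·(-18,7) = (-4.5000,1.7500)
o1: d²=324 > ρ²=38 → inactive
o2: d²=148 > ρ²=38 → inactive
o3: d²=20 ≤ ρ²=38; F_rep = 4·(-2,-4)/20² = (-0.0200,-0.0400)
o4: d²=26 ≤ ρ²=38; F_rep = 4·(-1,5)/26² = (-0.0059,0.0296)
F = F_att + ΣF_rep = (-4.5259,1.7396)
Δp = p'−p = (-0.5657,0.2174); α = Δx/Fx = (-9561/16900) / (-19122/4225) = 1/8
check: Δy/Fy = (29399/135200) / (29399/16900) = 1/8 ✓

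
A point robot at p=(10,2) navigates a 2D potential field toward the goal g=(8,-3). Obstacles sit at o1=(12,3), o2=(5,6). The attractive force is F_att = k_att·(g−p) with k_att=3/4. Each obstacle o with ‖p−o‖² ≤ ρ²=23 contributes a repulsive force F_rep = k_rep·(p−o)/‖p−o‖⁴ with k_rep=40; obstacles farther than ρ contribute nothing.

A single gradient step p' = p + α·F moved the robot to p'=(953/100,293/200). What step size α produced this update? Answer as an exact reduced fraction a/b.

α = 1/10

F_att = 3/4·(g−p) = 3/4·(-2,-5) = (-1.5000,-3.7500)
o1: d²=5 ≤ ρ²=23; F_rep = 40·(-2,-1)/5² = (-3.2000,-1.6000)
o2: d²=41 > ρ²=23 → inactive
F = F_att + ΣF_rep = (-4.7000,-5.3500)
Δp = p'−p = (-0.4700,-0.5350); α = Δx/Fx = (-47/100) / (-47/10) = 1/10
check: Δy/Fy = (-107/200) / (-107/20) = 1/10 ✓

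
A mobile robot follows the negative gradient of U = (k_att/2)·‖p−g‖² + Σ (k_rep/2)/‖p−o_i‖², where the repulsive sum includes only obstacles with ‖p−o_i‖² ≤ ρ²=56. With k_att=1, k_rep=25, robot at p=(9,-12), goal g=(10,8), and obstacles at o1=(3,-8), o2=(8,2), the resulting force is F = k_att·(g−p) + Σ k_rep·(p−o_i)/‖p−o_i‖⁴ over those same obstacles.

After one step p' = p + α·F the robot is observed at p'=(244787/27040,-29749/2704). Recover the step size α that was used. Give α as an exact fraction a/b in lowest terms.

α = 1/20

F_att = 1·(g−p) = 1·(1,20) = (1.0000,20.0000)
o1: d²=52 ≤ ρ²=56; F_rep = 25·(6,-4)/52² = (0.0555,-0.0370)
o2: d²=197 > ρ²=56 → inactive
F = F_att + ΣF_rep = (1.0555,19.9630)
Δp = p'−p = (0.0528,0.9982); α = Δx/Fx = (1427/27040) / (1427/1352) = 1/20
check: Δy/Fy = (2699/2704) / (13495/676) = 1/20 ✓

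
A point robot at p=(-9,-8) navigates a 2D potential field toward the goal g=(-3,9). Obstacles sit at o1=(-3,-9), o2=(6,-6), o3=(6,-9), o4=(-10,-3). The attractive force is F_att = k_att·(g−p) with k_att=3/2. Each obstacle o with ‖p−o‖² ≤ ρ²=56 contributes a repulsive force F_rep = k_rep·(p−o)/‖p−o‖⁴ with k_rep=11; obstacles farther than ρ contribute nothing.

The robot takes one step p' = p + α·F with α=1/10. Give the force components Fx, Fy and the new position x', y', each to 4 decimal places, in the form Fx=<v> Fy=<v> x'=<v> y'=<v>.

F_att = 3/2·(g−p) = 3/2·(6,17) = (9.0000,25.5000)
o1: d²=37 ≤ ρ²=56; F_rep = 11·(-6,1)/37² = (-0.0482,0.0080)
o2: d²=229 > ρ²=56 → inactive
o3: d²=226 > ρ²=56 → inactive
o4: d²=26 ≤ ρ²=56; F_rep = 11·(1,-5)/26² = (0.0163,-0.0814)
F = F_att + ΣF_rep = (8.9681,25.4267)
p' = p + 1/10·F = (-8.1032,-5.4573)

Fx=8.9681 Fy=25.4267 x'=-8.1032 y'=-5.4573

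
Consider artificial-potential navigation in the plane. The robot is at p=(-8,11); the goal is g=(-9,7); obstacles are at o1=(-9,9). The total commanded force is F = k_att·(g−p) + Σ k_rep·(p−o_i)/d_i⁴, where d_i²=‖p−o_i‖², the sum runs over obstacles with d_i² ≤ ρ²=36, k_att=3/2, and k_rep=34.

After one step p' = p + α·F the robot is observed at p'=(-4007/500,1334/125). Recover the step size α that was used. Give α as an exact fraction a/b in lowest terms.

α = 1/10

F_att = 3/2·(g−p) = 3/2·(-1,-4) = (-1.5000,-6.0000)
o1: d²=5 ≤ ρ²=36; F_rep = 34·(1,2)/5² = (1.3600,2.7200)
F = F_att + ΣF_rep = (-0.1400,-3.2800)
Δp = p'−p = (-0.0140,-0.3280); α = Δx/Fx = (-7/500) / (-7/50) = 1/10
check: Δy/Fy = (-41/125) / (-82/25) = 1/10 ✓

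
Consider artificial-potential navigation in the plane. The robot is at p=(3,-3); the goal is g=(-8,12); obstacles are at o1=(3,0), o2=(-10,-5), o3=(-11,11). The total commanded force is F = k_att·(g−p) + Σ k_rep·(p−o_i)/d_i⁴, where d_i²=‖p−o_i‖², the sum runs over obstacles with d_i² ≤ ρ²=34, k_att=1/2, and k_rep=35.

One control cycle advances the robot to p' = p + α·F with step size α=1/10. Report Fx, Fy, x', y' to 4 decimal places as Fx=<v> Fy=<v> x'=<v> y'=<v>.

Fx=-5.5000 Fy=6.2037 x'=2.4500 y'=-2.3796

F_att = 1/2·(g−p) = 1/2·(-11,15) = (-5.5000,7.5000)
o1: d²=9 ≤ ρ²=34; F_rep = 35·(0,-3)/9² = (0.0000,-1.2963)
o2: d²=173 > ρ²=34 → inactive
o3: d²=392 > ρ²=34 → inactive
F = F_att + ΣF_rep = (-5.5000,6.2037)
p' = p + 1/10·F = (2.4500,-2.3796)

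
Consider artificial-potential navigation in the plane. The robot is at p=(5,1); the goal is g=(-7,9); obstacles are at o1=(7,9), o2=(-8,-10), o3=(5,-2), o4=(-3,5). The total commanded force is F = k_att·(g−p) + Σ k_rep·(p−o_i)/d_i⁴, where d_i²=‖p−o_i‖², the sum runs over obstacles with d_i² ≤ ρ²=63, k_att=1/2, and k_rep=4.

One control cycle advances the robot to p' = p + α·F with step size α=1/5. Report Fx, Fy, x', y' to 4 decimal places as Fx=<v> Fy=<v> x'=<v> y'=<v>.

Fx=-6.0000 Fy=4.1481 x'=3.8000 y'=1.8296

F_att = 1/2·(g−p) = 1/2·(-12,8) = (-6.0000,4.0000)
o1: d²=68 > ρ²=63 → inactive
o2: d²=290 > ρ²=63 → inactive
o3: d²=9 ≤ ρ²=63; F_rep = 4·(0,3)/9² = (0.0000,0.1481)
o4: d²=80 > ρ²=63 → inactive
F = F_att + ΣF_rep = (-6.0000,4.1481)
p' = p + 1/5·F = (3.8000,1.8296)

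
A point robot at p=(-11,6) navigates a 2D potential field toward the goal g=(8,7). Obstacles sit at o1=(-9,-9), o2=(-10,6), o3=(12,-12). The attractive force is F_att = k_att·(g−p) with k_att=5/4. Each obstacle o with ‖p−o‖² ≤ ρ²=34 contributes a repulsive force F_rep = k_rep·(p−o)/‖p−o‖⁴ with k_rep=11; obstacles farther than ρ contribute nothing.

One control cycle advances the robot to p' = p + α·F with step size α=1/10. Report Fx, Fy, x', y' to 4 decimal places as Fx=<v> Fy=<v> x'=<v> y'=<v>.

F_att = 5/4·(g−p) = 5/4·(19,1) = (23.7500,1.2500)
o1: d²=229 > ρ²=34 → inactive
o2: d²=1 ≤ ρ²=34; F_rep = 11·(-1,0)/1² = (-11.0000,0.0000)
o3: d²=853 > ρ²=34 → inactive
F = F_att + ΣF_rep = (12.7500,1.2500)
p' = p + 1/10·F = (-9.7250,6.1250)

Fx=12.7500 Fy=1.2500 x'=-9.7250 y'=6.1250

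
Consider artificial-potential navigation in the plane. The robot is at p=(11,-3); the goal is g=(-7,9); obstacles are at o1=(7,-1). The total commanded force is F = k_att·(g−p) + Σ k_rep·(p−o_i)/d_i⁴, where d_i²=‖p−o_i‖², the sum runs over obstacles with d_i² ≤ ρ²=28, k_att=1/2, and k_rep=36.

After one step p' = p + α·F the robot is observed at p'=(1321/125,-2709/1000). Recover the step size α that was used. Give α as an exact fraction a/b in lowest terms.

F_att = 1/2·(g−p) = 1/2·(-18,12) = (-9.0000,6.0000)
o1: d²=20 ≤ ρ²=28; F_rep = 36·(4,-2)/20² = (0.3600,-0.1800)
F = F_att + ΣF_rep = (-8.6400,5.8200)
Δp = p'−p = (-0.4320,0.2910); α = Δx/Fx = (-54/125) / (-216/25) = 1/20
check: Δy/Fy = (291/1000) / (291/50) = 1/20 ✓

α = 1/20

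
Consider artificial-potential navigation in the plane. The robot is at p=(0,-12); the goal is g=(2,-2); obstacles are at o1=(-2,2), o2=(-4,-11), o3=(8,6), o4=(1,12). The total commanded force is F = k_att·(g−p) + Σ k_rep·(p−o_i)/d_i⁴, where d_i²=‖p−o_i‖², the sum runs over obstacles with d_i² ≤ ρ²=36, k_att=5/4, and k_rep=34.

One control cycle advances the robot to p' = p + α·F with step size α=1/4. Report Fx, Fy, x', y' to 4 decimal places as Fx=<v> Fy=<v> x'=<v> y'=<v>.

F_att = 5/4·(g−p) = 5/4·(2,10) = (2.5000,12.5000)
o1: d²=200 > ρ²=36 → inactive
o2: d²=17 ≤ ρ²=36; F_rep = 34·(4,-1)/17² = (0.4706,-0.1176)
o3: d²=388 > ρ²=36 → inactive
o4: d²=577 > ρ²=36 → inactive
F = F_att + ΣF_rep = (2.9706,12.3824)
p' = p + 1/4·F = (0.7426,-8.9044)

Fx=2.9706 Fy=12.3824 x'=0.7426 y'=-8.9044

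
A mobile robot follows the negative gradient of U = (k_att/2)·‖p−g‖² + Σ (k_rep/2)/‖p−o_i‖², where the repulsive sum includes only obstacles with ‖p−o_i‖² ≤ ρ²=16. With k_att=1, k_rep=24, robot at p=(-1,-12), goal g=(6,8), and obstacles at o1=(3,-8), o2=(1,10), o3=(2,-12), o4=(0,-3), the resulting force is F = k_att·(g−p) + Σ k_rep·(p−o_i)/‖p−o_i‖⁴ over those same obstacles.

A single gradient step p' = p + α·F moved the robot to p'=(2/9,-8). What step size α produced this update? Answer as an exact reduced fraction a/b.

α = 1/5

F_att = 1·(g−p) = 1·(7,20) = (7.0000,20.0000)
o1: d²=32 > ρ²=16 → inactive
o2: d²=488 > ρ²=16 → inactive
o3: d²=9 ≤ ρ²=16; F_rep = 24·(-3,0)/9² = (-0.8889,0.0000)
o4: d²=82 > ρ²=16 → inactive
F = F_att + ΣF_rep = (6.1111,20.0000)
Δp = p'−p = (1.2222,4.0000); α = Δx/Fx = (11/9) / (55/9) = 1/5
check: Δy/Fy = (4) / (20) = 1/5 ✓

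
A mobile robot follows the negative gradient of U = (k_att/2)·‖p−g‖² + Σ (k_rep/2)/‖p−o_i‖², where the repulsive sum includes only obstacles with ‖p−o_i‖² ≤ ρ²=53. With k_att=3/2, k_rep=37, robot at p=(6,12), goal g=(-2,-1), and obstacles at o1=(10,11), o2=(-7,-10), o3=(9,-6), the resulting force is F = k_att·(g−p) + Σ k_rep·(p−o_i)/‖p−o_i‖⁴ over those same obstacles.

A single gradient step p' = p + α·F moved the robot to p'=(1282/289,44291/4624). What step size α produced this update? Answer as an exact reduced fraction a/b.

α = 1/8

F_att = 3/2·(g−p) = 3/2·(-8,-13) = (-12.0000,-19.5000)
o1: d²=17 ≤ ρ²=53; F_rep = 37·(-4,1)/17² = (-0.5121,0.1280)
o2: d²=653 > ρ²=53 → inactive
o3: d²=333 > ρ²=53 → inactive
F = F_att + ΣF_rep = (-12.5121,-19.3720)
Δp = p'−p = (-1.5640,-2.4215); α = Δx/Fx = (-452/289) / (-3616/289) = 1/8
check: Δy/Fy = (-11197/4624) / (-11197/578) = 1/8 ✓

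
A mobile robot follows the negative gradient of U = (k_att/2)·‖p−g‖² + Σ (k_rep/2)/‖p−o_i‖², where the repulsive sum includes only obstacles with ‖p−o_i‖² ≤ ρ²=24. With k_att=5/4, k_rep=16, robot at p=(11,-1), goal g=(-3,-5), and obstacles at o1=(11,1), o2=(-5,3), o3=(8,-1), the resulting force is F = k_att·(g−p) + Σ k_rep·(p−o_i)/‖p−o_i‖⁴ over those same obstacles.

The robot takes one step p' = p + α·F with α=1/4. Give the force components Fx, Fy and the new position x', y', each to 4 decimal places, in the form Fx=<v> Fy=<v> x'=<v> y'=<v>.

F_att = 5/4·(g−p) = 5/4·(-14,-4) = (-17.5000,-5.0000)
o1: d²=4 ≤ ρ²=24; F_rep = 16·(0,-2)/4² = (0.0000,-2.0000)
o2: d²=272 > ρ²=24 → inactive
o3: d²=9 ≤ ρ²=24; F_rep = 16·(3,0)/9² = (0.5926,0.0000)
F = F_att + ΣF_rep = (-16.9074,-7.0000)
p' = p + 1/4·F = (6.7731,-2.7500)

Fx=-16.9074 Fy=-7.0000 x'=6.7731 y'=-2.7500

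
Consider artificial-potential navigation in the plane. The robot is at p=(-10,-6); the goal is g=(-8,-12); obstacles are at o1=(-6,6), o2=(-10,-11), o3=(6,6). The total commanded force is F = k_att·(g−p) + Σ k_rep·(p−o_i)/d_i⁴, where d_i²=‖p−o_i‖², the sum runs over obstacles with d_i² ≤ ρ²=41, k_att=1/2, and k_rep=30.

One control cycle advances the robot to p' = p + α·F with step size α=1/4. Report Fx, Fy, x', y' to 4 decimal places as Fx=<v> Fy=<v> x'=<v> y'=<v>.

Fx=1.0000 Fy=-2.7600 x'=-9.7500 y'=-6.6900

F_att = 1/2·(g−p) = 1/2·(2,-6) = (1.0000,-3.0000)
o1: d²=160 > ρ²=41 → inactive
o2: d²=25 ≤ ρ²=41; F_rep = 30·(0,5)/25² = (0.0000,0.2400)
o3: d²=400 > ρ²=41 → inactive
F = F_att + ΣF_rep = (1.0000,-2.7600)
p' = p + 1/4·F = (-9.7500,-6.6900)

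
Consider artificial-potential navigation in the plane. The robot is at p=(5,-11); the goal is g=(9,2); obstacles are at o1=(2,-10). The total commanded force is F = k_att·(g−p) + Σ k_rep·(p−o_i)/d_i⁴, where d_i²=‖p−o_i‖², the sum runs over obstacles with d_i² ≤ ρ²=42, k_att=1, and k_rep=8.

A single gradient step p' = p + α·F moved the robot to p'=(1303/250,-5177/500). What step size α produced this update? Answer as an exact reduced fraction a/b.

F_att = 1·(g−p) = 1·(4,13) = (4.0000,13.0000)
o1: d²=10 ≤ ρ²=42; F_rep = 8·(3,-1)/10² = (0.2400,-0.0800)
F = F_att + ΣF_rep = (4.2400,12.9200)
Δp = p'−p = (0.2120,0.6460); α = Δx/Fx = (53/250) / (106/25) = 1/20
check: Δy/Fy = (323/500) / (323/25) = 1/20 ✓

α = 1/20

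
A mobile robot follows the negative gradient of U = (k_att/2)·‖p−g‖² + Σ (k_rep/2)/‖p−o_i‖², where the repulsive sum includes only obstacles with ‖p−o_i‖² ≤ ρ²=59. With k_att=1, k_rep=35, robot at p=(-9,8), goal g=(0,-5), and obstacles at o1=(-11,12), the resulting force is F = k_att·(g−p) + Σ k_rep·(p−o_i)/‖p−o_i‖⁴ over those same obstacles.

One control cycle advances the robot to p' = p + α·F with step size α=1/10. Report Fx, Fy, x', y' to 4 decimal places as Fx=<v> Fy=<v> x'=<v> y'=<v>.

Fx=9.1750 Fy=-13.3500 x'=-8.0825 y'=6.6650

F_att = 1·(g−p) = 1·(9,-13) = (9.0000,-13.0000)
o1: d²=20 ≤ ρ²=59; F_rep = 35·(2,-4)/20² = (0.1750,-0.3500)
F = F_att + ΣF_rep = (9.1750,-13.3500)
p' = p + 1/10·F = (-8.0825,6.6650)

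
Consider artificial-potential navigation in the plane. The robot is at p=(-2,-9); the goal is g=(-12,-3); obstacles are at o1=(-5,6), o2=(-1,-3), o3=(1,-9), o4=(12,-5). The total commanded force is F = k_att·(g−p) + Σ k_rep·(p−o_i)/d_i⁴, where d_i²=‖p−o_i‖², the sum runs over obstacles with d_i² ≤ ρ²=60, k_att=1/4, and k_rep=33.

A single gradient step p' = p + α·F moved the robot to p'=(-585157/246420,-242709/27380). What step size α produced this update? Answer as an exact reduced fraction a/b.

F_att = 1/4·(g−p) = 1/4·(-10,6) = (-2.5000,1.5000)
o1: d²=234 > ρ²=60 → inactive
o2: d²=37 ≤ ρ²=60; F_rep = 33·(-1,-6)/37² = (-0.0241,-0.1446)
o3: d²=9 ≤ ρ²=60; F_rep = 33·(-3,0)/9² = (-1.2222,0.0000)
o4: d²=212 > ρ²=60 → inactive
F = F_att + ΣF_rep = (-3.7463,1.3554)
Δp = p'−p = (-0.3746,0.1355); α = Δx/Fx = (-92317/246420) / (-92317/24642) = 1/10
check: Δy/Fy = (3711/27380) / (3711/2738) = 1/10 ✓

α = 1/10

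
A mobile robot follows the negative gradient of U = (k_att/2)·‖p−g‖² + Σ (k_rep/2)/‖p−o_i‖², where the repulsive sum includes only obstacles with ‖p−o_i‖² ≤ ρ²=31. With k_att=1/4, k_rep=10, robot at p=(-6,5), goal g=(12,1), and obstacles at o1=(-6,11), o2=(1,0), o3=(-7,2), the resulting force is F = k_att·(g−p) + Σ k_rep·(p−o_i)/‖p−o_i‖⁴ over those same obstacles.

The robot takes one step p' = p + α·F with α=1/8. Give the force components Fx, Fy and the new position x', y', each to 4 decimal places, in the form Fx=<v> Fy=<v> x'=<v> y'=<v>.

Fx=4.6000 Fy=-0.7000 x'=-5.4250 y'=4.9125

F_att = 1/4·(g−p) = 1/4·(18,-4) = (4.5000,-1.0000)
o1: d²=36 > ρ²=31 → inactive
o2: d²=74 > ρ²=31 → inactive
o3: d²=10 ≤ ρ²=31; F_rep = 10·(1,3)/10² = (0.1000,0.3000)
F = F_att + ΣF_rep = (4.6000,-0.7000)
p' = p + 1/8·F = (-5.4250,4.9125)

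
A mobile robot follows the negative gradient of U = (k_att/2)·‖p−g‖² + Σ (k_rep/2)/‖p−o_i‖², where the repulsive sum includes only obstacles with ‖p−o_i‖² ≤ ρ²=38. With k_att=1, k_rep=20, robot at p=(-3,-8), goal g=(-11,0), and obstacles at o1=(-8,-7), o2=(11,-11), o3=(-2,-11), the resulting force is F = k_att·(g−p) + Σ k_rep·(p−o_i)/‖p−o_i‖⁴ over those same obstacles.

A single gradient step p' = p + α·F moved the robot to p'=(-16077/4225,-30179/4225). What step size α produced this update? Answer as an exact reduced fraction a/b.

α = 1/10

F_att = 1·(g−p) = 1·(-8,8) = (-8.0000,8.0000)
o1: d²=26 ≤ ρ²=38; F_rep = 20·(5,-1)/26² = (0.1479,-0.0296)
o2: d²=205 > ρ²=38 → inactive
o3: d²=10 ≤ ρ²=38; F_rep = 20·(-1,3)/10² = (-0.2000,0.6000)
F = F_att + ΣF_rep = (-8.0521,8.5704)
Δp = p'−p = (-0.8052,0.8570); α = Δx/Fx = (-3402/4225) / (-6804/845) = 1/10
check: Δy/Fy = (3621/4225) / (7242/845) = 1/10 ✓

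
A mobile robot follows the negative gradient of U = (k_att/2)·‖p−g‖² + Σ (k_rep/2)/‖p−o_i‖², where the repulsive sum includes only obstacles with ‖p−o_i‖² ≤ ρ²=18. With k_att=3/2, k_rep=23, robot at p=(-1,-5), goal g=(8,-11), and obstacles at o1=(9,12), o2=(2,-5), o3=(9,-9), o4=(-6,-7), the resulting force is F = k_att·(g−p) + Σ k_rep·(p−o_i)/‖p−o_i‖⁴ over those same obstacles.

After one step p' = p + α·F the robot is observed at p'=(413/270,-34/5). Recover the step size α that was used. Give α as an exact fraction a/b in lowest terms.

α = 1/5

F_att = 3/2·(g−p) = 3/2·(9,-6) = (13.5000,-9.0000)
o1: d²=389 > ρ²=18 → inactive
o2: d²=9 ≤ ρ²=18; F_rep = 23·(-3,0)/9² = (-0.8519,0.0000)
o3: d²=116 > ρ²=18 → inactive
o4: d²=29 > ρ²=18 → inactive
F = F_att + ΣF_rep = (12.6481,-9.0000)
Δp = p'−p = (2.5296,-1.8000); α = Δx/Fx = (683/270) / (683/54) = 1/5
check: Δy/Fy = (-9/5) / (-9) = 1/5 ✓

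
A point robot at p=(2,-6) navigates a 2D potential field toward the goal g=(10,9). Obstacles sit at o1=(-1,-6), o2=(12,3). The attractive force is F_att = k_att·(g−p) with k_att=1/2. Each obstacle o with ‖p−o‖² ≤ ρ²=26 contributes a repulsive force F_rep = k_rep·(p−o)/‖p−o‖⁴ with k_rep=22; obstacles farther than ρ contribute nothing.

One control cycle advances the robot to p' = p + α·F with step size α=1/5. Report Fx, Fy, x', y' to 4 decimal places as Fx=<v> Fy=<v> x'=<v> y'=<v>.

F_att = 1/2·(g−p) = 1/2·(8,15) = (4.0000,7.5000)
o1: d²=9 ≤ ρ²=26; F_rep = 22·(3,0)/9² = (0.8148,0.0000)
o2: d²=181 > ρ²=26 → inactive
F = F_att + ΣF_rep = (4.8148,7.5000)
p' = p + 1/5·F = (2.9630,-4.5000)

Fx=4.8148 Fy=7.5000 x'=2.9630 y'=-4.5000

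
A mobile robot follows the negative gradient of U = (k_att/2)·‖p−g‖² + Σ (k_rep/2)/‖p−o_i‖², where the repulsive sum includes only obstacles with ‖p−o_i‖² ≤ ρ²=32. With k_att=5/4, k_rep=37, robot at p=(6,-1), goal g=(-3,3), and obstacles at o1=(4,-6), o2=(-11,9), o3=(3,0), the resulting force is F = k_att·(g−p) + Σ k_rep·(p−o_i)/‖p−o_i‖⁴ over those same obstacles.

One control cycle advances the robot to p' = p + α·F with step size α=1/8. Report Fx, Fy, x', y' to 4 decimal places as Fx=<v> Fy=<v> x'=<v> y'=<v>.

F_att = 5/4·(g−p) = 5/4·(-9,4) = (-11.2500,5.0000)
o1: d²=29 ≤ ρ²=32; F_rep = 37·(2,5)/29² = (0.0880,0.2200)
o2: d²=389 > ρ²=32 → inactive
o3: d²=10 ≤ ρ²=32; F_rep = 37·(3,-1)/10² = (1.1100,-0.3700)
F = F_att + ΣF_rep = (-10.0520,4.8500)
p' = p + 1/8·F = (4.7435,-0.3938)

Fx=-10.0520 Fy=4.8500 x'=4.7435 y'=-0.3938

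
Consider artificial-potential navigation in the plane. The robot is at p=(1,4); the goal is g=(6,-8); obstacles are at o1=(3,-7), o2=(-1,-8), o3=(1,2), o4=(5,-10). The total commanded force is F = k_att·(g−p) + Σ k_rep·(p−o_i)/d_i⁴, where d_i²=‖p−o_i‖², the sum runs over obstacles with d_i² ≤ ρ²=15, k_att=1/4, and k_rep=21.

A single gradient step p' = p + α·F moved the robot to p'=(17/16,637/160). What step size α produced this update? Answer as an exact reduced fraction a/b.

α = 1/20

F_att = 1/4·(g−p) = 1/4·(5,-12) = (1.2500,-3.0000)
o1: d²=125 > ρ²=15 → inactive
o2: d²=148 > ρ²=15 → inactive
o3: d²=4 ≤ ρ²=15; F_rep = 21·(0,2)/4² = (0.0000,2.6250)
o4: d²=212 > ρ²=15 → inactive
F = F_att + ΣF_rep = (1.2500,-0.3750)
Δp = p'−p = (0.0625,-0.0187); α = Δx/Fx = (1/16) / (5/4) = 1/20
check: Δy/Fy = (-3/160) / (-3/8) = 1/20 ✓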